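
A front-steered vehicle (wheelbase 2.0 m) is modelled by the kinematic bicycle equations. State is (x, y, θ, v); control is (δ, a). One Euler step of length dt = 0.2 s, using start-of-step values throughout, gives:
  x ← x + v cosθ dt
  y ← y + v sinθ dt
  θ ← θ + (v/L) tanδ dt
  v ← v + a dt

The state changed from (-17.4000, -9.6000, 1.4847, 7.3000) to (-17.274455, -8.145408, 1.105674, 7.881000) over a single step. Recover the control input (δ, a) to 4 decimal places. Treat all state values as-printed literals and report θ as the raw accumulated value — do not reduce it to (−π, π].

a = (v'−v)/dt = (0.581000)/0.2 = 2.9050
Δθ = θ'−θ = -0.379026;  (v·dt/L) = 7.3000·0.2/2.0 = 0.730000
tan δ = Δθ·L/(v·dt) = -0.519214  →  δ = -0.4789

δ = -0.4789, a = 2.9050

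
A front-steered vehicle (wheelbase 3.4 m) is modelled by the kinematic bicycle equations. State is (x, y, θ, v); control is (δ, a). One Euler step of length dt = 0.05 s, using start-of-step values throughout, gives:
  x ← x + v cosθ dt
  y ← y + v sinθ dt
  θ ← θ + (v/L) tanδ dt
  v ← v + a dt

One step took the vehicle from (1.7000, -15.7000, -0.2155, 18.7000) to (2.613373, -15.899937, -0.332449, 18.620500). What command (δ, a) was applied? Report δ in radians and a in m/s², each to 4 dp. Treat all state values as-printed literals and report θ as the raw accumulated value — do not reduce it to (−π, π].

a = (v'−v)/dt = (-0.079500)/0.05 = -1.5900
Δθ = θ'−θ = -0.116949;  (v·dt/L) = 18.7000·0.05/3.4 = 0.275000
tan δ = Δθ·L/(v·dt) = -0.425269  →  δ = -0.4021

δ = -0.4021, a = -1.5900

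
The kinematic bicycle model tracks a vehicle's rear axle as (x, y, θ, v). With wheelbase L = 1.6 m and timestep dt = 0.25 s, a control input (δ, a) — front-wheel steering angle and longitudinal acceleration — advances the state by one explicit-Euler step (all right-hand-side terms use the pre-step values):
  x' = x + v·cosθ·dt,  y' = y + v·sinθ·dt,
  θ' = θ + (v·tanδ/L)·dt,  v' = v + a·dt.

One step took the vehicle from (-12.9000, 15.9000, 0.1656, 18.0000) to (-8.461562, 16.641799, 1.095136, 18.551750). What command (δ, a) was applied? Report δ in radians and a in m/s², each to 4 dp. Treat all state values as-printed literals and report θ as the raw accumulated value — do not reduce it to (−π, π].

δ = 0.3192, a = 2.2070

a = (v'−v)/dt = (0.551750)/0.25 = 2.2070
Δθ = θ'−θ = 0.929536;  (v·dt/L) = 18.0000·0.25/1.6 = 2.812500
tan δ = Δθ·L/(v·dt) = 0.330502  →  δ = 0.3192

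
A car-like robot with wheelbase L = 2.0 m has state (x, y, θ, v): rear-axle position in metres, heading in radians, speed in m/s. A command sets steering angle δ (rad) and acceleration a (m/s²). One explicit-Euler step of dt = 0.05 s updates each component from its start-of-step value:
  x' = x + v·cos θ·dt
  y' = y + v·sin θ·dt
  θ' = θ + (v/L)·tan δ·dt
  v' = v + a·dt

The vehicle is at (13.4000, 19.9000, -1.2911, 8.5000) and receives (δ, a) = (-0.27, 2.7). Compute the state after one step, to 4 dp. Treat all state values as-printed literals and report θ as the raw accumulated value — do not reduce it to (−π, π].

x' = 13.4000 + 8.5000·cos(-1.2911)·0.05 = 13.5173
y' = 19.9000 + 8.5000·sin(-1.2911)·0.05 = 19.4915
θ' = -1.2911 + (8.5000/2.0)·tan(-0.27)·0.05 = -1.3499
v' = 8.5000 + 2.7000·0.05 = 8.6350

(13.5173, 19.4915, -1.3499, 8.6350)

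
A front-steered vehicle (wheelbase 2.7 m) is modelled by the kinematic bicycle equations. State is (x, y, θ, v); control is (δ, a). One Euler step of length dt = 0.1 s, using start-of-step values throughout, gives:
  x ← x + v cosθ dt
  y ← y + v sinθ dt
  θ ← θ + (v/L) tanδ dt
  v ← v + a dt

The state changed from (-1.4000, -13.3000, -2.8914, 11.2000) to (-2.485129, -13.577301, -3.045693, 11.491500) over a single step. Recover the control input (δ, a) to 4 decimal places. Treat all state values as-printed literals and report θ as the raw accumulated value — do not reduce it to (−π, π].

a = (v'−v)/dt = (0.291500)/0.1 = 2.9150
Δθ = θ'−θ = -0.154293;  (v·dt/L) = 11.2000·0.1/2.7 = 0.414815
tan δ = Δθ·L/(v·dt) = -0.371956  →  δ = -0.3561

δ = -0.3561, a = 2.9150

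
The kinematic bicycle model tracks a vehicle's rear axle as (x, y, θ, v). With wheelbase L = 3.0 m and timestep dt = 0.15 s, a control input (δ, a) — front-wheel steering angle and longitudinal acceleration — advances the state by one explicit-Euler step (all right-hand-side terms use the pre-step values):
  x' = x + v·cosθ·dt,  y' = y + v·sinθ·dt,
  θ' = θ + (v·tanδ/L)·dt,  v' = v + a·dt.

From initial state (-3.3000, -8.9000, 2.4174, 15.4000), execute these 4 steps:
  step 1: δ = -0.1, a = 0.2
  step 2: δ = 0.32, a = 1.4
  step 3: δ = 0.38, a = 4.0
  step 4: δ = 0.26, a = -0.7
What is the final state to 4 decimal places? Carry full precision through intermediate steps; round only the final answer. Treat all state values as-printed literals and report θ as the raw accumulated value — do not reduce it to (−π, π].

after step 1 (δ=-0.1, a=0.2): (-5.030270, -7.369554, 2.340142, 15.430000)
after step 2 (δ=0.32, a=1.4): (-6.640388, -5.706896, 2.595809, 15.640000)
after step 3 (δ=0.38, a=4.0): (-8.645563, -4.489116, 2.908150, 16.240000)
after step 4 (δ=0.26, a=-0.7): (-11.015488, -3.925600, 3.124159, 16.135000)

(-11.0155, -3.9256, 3.1242, 16.1350)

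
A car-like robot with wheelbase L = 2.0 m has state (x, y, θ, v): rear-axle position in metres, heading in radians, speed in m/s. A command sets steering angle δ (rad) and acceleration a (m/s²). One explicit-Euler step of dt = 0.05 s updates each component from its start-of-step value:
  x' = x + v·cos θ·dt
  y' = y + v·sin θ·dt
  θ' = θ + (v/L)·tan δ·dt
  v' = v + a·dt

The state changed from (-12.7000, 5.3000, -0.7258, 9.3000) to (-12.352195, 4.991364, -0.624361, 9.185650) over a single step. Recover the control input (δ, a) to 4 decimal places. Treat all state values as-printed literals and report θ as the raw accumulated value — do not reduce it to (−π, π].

δ = 0.4114, a = -2.2870

a = (v'−v)/dt = (-0.114350)/0.05 = -2.2870
Δθ = θ'−θ = 0.101439;  (v·dt/L) = 9.3000·0.05/2.0 = 0.232500
tan δ = Δθ·L/(v·dt) = 0.436297  →  δ = 0.4114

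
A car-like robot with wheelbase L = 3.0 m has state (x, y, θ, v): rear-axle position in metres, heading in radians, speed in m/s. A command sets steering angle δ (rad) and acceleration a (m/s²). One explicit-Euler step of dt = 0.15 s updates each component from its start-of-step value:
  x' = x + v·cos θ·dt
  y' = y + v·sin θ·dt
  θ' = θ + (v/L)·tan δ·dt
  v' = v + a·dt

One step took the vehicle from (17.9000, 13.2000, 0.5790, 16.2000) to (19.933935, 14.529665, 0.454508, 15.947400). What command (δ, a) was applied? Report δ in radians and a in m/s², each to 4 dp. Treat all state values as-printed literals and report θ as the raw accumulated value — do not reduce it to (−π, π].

δ = -0.1525, a = -1.6840

a = (v'−v)/dt = (-0.252600)/0.15 = -1.6840
Δθ = θ'−θ = -0.124492;  (v·dt/L) = 16.2000·0.15/3.0 = 0.810000
tan δ = Δθ·L/(v·dt) = -0.153694  →  δ = -0.1525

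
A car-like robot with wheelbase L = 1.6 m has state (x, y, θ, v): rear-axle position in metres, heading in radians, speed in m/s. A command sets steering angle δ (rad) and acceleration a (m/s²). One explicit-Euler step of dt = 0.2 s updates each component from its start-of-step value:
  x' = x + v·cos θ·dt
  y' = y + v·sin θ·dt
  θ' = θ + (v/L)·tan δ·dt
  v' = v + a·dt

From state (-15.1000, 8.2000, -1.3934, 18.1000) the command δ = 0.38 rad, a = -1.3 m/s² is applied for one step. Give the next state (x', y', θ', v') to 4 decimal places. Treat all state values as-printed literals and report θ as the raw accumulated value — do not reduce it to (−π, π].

(-14.4612, 4.6368, -0.4897, 17.8400)

x' = -15.1000 + 18.1000·cos(-1.3934)·0.2 = -14.4612
y' = 8.2000 + 18.1000·sin(-1.3934)·0.2 = 4.6368
θ' = -1.3934 + (18.1000/1.6)·tan(0.38)·0.2 = -0.4897
v' = 18.1000 − 1.3000·0.2 = 17.8400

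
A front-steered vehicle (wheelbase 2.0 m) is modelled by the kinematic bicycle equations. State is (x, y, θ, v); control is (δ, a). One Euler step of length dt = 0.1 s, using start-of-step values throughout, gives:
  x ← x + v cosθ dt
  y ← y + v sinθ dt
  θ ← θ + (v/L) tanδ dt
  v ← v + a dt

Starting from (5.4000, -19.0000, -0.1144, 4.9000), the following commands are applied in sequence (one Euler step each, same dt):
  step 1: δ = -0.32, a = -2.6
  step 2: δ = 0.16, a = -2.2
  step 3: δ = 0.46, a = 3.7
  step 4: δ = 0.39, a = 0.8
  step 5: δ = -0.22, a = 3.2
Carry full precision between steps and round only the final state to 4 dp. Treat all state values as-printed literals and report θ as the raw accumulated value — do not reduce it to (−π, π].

(7.7433, -19.2148, -0.0047, 5.1900)

after step 1 (δ=-0.32, a=-2.6): (5.886797, -19.055934, -0.195590, 4.640000)
after step 2 (δ=0.16, a=-2.2): (6.341950, -19.146110, -0.158150, 4.420000)
after step 3 (δ=0.46, a=3.7): (6.778434, -19.215722, -0.048656, 4.790000)
after step 4 (δ=0.39, a=0.8): (7.256867, -19.239019, 0.049791, 4.870000)
after step 5 (δ=-0.22, a=3.2): (7.743264, -19.214780, -0.004660, 5.190000)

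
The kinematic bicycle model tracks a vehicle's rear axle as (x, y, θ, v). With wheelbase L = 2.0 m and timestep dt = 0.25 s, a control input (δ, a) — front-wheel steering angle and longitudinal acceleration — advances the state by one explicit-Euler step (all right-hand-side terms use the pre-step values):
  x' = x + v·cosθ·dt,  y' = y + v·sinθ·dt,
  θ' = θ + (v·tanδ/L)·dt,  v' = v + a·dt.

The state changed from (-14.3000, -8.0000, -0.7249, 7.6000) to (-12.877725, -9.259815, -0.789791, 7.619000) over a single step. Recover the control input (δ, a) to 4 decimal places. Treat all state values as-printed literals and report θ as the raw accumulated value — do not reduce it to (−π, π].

δ = -0.0682, a = 0.0760

a = (v'−v)/dt = (0.019000)/0.25 = 0.0760
Δθ = θ'−θ = -0.064891;  (v·dt/L) = 7.6000·0.25/2.0 = 0.950000
tan δ = Δθ·L/(v·dt) = -0.068306  →  δ = -0.0682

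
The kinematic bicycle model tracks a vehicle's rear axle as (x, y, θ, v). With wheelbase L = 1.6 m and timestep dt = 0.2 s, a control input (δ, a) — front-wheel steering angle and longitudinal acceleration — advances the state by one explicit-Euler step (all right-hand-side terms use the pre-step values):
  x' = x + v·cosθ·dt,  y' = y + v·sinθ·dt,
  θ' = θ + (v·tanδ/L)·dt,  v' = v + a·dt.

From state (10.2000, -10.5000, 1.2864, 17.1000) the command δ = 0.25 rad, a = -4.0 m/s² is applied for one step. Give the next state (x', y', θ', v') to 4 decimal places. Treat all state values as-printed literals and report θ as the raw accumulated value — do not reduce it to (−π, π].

(11.1596, -7.2174, 1.8322, 16.3000)

x' = 10.2000 + 17.1000·cos(1.2864)·0.2 = 11.1596
y' = -10.5000 + 17.1000·sin(1.2864)·0.2 = -7.2174
θ' = 1.2864 + (17.1000/1.6)·tan(0.25)·0.2 = 1.8322
v' = 17.1000 − 4.0000·0.2 = 16.3000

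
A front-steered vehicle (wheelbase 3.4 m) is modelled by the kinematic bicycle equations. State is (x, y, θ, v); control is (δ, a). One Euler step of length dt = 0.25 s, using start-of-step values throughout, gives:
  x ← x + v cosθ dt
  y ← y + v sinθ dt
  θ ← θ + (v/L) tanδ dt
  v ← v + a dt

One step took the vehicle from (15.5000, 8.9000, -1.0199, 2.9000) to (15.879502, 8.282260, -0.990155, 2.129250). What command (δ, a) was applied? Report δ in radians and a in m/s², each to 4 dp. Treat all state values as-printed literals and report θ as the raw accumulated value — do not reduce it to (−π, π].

a = (v'−v)/dt = (-0.770750)/0.25 = -3.0830
Δθ = θ'−θ = 0.029745;  (v·dt/L) = 2.9000·0.25/3.4 = 0.213235
tan δ = Δθ·L/(v·dt) = 0.139494  →  δ = 0.1386

δ = 0.1386, a = -3.0830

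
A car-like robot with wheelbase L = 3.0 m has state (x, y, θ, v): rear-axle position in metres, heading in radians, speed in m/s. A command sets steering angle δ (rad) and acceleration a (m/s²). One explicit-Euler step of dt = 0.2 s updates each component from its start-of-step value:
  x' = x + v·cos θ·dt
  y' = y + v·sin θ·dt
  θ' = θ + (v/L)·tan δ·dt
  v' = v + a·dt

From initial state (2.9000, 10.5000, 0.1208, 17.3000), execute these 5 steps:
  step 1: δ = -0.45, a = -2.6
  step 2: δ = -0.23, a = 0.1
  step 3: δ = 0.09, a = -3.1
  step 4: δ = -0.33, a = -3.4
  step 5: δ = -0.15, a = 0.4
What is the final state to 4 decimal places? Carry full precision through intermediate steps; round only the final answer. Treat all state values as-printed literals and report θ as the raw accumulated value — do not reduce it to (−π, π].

after step 1 (δ=-0.45, a=-2.6): (6.334785, 10.916952, -0.436324, 16.780000)
after step 2 (δ=-0.23, a=0.1): (9.376367, 9.498672, -0.698252, 16.800000)
after step 3 (δ=0.09, a=-3.1): (11.950017, 7.338596, -0.597179, 16.180000)
after step 4 (δ=-0.33, a=-3.4): (14.625947, 5.518955, -0.966649, 15.500000)
after step 5 (δ=-0.15, a=0.4): (16.386934, 2.967696, -1.122822, 15.580000)

(16.3869, 2.9677, -1.1228, 15.5800)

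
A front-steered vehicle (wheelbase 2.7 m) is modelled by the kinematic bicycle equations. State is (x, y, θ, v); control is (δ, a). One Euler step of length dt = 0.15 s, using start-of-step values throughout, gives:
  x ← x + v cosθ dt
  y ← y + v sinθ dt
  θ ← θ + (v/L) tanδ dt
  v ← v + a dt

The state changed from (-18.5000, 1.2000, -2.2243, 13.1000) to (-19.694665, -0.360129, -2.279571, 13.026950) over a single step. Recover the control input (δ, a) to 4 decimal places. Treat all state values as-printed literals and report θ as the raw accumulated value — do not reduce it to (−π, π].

δ = -0.0758, a = -0.4870

a = (v'−v)/dt = (-0.073050)/0.15 = -0.4870
Δθ = θ'−θ = -0.055271;  (v·dt/L) = 13.1000·0.15/2.7 = 0.727778
tan δ = Δθ·L/(v·dt) = -0.075945  →  δ = -0.0758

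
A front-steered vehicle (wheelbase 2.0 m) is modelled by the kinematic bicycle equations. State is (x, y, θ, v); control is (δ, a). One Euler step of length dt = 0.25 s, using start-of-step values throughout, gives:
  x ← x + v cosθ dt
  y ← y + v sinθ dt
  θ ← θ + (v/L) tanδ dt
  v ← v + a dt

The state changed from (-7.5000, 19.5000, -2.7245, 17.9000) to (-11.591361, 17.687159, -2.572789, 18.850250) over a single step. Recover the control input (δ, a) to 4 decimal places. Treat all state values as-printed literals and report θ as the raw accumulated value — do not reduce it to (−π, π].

a = (v'−v)/dt = (0.950250)/0.25 = 3.8010
Δθ = θ'−θ = 0.151711;  (v·dt/L) = 17.9000·0.25/2.0 = 2.237500
tan δ = Δθ·L/(v·dt) = 0.067804  →  δ = 0.0677

δ = 0.0677, a = 3.8010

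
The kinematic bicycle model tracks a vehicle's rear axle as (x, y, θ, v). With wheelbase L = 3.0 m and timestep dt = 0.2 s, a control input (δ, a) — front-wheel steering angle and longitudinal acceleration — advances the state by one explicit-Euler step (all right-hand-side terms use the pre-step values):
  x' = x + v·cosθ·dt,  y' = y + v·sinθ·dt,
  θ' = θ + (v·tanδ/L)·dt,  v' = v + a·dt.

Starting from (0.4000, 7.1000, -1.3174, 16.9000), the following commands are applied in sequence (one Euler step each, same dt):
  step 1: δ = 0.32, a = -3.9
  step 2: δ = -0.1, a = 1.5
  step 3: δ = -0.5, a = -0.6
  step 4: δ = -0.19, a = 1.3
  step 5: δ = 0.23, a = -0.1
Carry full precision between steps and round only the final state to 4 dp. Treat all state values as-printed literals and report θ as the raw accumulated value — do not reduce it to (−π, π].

(3.5685, -8.0603, -1.6004, 16.5400)

after step 1 (δ=0.32, a=-3.9): (1.247343, 3.827935, -0.944035, 16.120000)
after step 2 (δ=-0.1, a=1.5): (3.138300, 1.216717, -1.051861, 16.420000)
after step 3 (δ=-0.5, a=-0.6): (4.767019, -1.634937, -1.649880, 16.300000)
after step 4 (δ=-0.19, a=1.3): (4.509475, -4.884747, -1.858868, 16.560000)
after step 5 (δ=0.23, a=-0.1): (3.568524, -8.060272, -1.600373, 16.540000)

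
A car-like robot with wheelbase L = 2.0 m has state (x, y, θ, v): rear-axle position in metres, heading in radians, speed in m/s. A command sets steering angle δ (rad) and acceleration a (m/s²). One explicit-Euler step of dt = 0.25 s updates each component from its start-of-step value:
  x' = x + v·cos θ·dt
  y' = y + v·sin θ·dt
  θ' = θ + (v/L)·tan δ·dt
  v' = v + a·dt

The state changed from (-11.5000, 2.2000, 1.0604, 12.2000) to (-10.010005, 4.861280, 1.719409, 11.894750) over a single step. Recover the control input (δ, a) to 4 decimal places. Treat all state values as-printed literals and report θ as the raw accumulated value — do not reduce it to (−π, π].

a = (v'−v)/dt = (-0.305250)/0.25 = -1.2210
Δθ = θ'−θ = 0.659009;  (v·dt/L) = 12.2000·0.25/2.0 = 1.525000
tan δ = Δθ·L/(v·dt) = 0.432137  →  δ = 0.4079

δ = 0.4079, a = -1.2210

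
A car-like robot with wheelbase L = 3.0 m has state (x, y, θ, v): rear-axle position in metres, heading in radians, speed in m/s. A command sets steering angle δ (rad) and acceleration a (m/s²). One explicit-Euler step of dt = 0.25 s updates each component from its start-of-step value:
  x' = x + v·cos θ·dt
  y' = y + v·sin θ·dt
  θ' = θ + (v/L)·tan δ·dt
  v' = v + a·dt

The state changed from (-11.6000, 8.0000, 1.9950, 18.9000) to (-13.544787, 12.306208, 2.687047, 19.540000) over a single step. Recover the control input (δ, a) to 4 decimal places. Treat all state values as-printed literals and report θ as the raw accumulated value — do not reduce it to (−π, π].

δ = 0.4140, a = 2.5600

a = (v'−v)/dt = (0.640000)/0.25 = 2.5600
Δθ = θ'−θ = 0.692047;  (v·dt/L) = 18.9000·0.25/3.0 = 1.575000
tan δ = Δθ·L/(v·dt) = 0.439395  →  δ = 0.4140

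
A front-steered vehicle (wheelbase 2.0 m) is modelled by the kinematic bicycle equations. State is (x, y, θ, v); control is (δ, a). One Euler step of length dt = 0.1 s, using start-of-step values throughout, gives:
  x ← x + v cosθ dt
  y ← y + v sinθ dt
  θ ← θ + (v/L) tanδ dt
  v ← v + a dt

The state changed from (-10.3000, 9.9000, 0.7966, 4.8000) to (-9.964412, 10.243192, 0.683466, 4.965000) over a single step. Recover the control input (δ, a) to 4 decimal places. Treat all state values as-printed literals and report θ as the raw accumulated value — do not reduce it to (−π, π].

a = (v'−v)/dt = (0.165000)/0.1 = 1.6500
Δθ = θ'−θ = -0.113134;  (v·dt/L) = 4.8000·0.1/2.0 = 0.240000
tan δ = Δθ·L/(v·dt) = -0.471392  →  δ = -0.4405

δ = -0.4405, a = 1.6500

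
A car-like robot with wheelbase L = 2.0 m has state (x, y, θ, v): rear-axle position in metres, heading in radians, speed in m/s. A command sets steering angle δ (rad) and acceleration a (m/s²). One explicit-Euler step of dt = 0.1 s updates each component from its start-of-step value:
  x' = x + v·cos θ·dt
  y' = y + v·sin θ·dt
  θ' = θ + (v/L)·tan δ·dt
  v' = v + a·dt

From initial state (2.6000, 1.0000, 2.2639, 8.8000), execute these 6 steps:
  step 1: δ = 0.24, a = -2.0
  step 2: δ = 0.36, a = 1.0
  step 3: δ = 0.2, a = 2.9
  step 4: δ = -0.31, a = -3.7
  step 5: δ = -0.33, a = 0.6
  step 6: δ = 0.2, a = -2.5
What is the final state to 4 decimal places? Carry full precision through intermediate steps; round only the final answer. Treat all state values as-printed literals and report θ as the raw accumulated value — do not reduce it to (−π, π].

(-1.3502, 4.3803, 2.4180, 8.4300)

after step 1 (δ=0.24, a=-2.0): (2.037744, 1.676955, 2.371575, 8.600000)
after step 2 (δ=0.36, a=1.0): (1.420351, 2.275642, 2.533429, 8.700000)
after step 3 (δ=0.2, a=2.9): (0.706343, 2.772726, 2.621607, 8.990000)
after step 4 (δ=-0.31, a=-3.7): (-0.073833, 3.219410, 2.477620, 8.620000)
after step 5 (δ=-0.33, a=0.6): (-0.752701, 3.750618, 2.329992, 8.680000)
after step 6 (δ=0.2, a=-2.5): (-1.350179, 4.380256, 2.417968, 8.430000)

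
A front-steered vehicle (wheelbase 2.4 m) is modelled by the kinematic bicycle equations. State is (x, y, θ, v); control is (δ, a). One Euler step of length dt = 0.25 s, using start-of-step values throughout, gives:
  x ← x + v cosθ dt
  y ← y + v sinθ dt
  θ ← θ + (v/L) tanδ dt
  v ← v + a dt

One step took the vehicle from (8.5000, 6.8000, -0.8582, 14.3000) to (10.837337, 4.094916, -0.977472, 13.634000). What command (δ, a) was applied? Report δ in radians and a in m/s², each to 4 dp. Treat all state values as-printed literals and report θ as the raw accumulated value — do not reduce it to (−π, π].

δ = -0.0799, a = -2.6640

a = (v'−v)/dt = (-0.666000)/0.25 = -2.6640
Δθ = θ'−θ = -0.119272;  (v·dt/L) = 14.3000·0.25/2.4 = 1.489583
tan δ = Δθ·L/(v·dt) = -0.080071  →  δ = -0.0799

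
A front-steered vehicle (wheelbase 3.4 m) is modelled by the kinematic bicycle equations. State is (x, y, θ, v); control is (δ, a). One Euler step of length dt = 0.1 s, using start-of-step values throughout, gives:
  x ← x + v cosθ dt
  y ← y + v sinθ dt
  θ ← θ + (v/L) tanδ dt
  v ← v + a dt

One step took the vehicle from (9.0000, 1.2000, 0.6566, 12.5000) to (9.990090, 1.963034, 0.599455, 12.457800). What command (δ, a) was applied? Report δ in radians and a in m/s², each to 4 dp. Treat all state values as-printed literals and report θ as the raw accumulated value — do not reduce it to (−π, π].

a = (v'−v)/dt = (-0.042200)/0.1 = -0.4220
Δθ = θ'−θ = -0.057145;  (v·dt/L) = 12.5000·0.1/3.4 = 0.367647
tan δ = Δθ·L/(v·dt) = -0.155434  →  δ = -0.1542

δ = -0.1542, a = -0.4220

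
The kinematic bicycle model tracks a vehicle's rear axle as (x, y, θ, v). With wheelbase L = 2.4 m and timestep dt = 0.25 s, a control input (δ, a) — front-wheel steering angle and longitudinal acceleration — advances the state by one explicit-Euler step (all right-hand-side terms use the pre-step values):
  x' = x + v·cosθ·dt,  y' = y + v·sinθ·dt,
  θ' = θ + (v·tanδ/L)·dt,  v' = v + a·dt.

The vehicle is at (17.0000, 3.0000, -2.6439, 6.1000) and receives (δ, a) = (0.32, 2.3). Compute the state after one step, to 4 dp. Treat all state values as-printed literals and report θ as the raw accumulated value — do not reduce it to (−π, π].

x' = 17.0000 + 6.1000·cos(-2.6439)·0.25 = 15.6600
y' = 3.0000 + 6.1000·sin(-2.6439)·0.25 = 2.2720
θ' = -2.6439 + (6.1000/2.4)·tan(0.32)·0.25 = -2.4333
v' = 6.1000 + 2.3000·0.25 = 6.6750

(15.6600, 2.2720, -2.4333, 6.6750)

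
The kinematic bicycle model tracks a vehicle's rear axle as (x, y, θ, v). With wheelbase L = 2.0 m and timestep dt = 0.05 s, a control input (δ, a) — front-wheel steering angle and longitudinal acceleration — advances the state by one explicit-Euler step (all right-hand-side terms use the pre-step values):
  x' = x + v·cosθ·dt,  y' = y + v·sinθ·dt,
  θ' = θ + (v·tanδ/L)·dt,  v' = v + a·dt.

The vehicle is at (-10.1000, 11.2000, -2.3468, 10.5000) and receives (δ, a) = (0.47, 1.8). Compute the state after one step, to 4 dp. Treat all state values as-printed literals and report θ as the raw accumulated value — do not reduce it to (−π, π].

x' = -10.1000 + 10.5000·cos(-2.3468)·0.05 = -10.4677
y' = 11.2000 + 10.5000·sin(-2.3468)·0.05 = 10.8253
θ' = -2.3468 + (10.5000/2.0)·tan(0.47)·0.05 = -2.2135
v' = 10.5000 + 1.8000·0.05 = 10.5900

(-10.4677, 10.8253, -2.2135, 10.5900)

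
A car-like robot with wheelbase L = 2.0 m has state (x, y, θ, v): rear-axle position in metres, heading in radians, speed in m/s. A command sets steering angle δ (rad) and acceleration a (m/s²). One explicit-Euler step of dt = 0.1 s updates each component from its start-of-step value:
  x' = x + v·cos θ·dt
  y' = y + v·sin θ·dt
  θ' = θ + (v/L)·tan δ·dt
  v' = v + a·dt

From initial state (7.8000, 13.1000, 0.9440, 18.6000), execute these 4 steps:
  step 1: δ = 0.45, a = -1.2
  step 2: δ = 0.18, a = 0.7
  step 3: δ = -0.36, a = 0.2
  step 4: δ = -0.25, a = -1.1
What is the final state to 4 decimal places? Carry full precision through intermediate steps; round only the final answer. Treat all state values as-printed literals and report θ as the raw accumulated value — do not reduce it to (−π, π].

(9.8865, 20.0192, 0.9752, 18.4600)

after step 1 (δ=0.45, a=-1.2): (8.890989, 14.606434, 1.393241, 18.480000)
after step 2 (δ=0.18, a=0.7): (9.217389, 16.425381, 1.561381, 18.550000)
after step 3 (δ=-0.36, a=0.2): (9.234854, 18.280298, 1.212267, 18.570000)
after step 4 (δ=-0.25, a=-1.1): (9.886470, 20.019219, 0.975182, 18.460000)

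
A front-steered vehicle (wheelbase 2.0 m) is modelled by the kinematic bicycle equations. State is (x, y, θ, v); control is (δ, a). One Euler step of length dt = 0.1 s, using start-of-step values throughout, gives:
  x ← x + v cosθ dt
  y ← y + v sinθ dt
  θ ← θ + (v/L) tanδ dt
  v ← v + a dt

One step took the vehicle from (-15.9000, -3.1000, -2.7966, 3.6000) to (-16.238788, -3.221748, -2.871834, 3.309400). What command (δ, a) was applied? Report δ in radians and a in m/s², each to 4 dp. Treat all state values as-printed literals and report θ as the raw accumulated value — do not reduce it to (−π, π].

δ = -0.3959, a = -2.9060

a = (v'−v)/dt = (-0.290600)/0.1 = -2.9060
Δθ = θ'−θ = -0.075234;  (v·dt/L) = 3.6000·0.1/2.0 = 0.180000
tan δ = Δθ·L/(v·dt) = -0.417967  →  δ = -0.3959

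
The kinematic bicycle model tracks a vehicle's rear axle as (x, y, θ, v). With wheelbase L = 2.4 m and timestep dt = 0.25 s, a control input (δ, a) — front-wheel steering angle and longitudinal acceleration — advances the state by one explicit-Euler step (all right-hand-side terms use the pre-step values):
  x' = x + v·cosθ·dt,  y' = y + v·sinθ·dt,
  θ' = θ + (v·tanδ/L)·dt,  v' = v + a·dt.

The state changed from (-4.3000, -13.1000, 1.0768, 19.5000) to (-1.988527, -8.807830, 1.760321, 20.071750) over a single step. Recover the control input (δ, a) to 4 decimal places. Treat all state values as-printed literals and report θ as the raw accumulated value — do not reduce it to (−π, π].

δ = 0.3246, a = 2.2870

a = (v'−v)/dt = (0.571750)/0.25 = 2.2870
Δθ = θ'−θ = 0.683521;  (v·dt/L) = 19.5000·0.25/2.4 = 2.031250
tan δ = Δθ·L/(v·dt) = 0.336503  →  δ = 0.3246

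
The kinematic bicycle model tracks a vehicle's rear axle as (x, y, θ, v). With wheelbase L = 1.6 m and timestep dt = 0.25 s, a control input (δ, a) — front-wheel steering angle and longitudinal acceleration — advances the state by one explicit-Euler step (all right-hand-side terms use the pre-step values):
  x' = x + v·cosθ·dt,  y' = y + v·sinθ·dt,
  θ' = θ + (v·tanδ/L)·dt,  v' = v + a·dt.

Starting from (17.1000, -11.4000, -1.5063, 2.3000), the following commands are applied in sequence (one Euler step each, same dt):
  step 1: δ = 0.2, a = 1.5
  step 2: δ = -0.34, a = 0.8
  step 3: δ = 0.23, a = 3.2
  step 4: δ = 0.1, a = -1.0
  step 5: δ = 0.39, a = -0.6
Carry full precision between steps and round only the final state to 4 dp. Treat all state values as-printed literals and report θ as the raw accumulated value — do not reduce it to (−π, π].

(17.4378, -15.1159, -1.1985, 3.2750)

after step 1 (δ=0.2, a=1.5): (17.137060, -11.973804, -1.433451, 2.675000)
after step 2 (δ=-0.34, a=0.8): (17.228621, -12.636257, -1.581302, 2.875000)
after step 3 (δ=0.23, a=3.2): (17.221070, -13.354967, -1.476120, 3.675000)
after step 4 (δ=0.1, a=-1.0): (17.307924, -14.269603, -1.418506, 3.425000)
after step 5 (δ=0.39, a=-0.6): (17.437818, -15.115943, -1.198528, 3.275000)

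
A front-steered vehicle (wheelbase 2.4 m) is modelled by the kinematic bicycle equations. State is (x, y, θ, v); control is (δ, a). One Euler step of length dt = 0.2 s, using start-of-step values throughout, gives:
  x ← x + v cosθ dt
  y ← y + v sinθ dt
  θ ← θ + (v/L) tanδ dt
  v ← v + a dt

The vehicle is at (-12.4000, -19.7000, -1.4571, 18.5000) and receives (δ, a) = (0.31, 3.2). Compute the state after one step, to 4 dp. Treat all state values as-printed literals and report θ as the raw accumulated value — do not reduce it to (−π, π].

x' = -12.4000 + 18.5000·cos(-1.4571)·0.2 = -11.9802
y' = -19.7000 + 18.5000·sin(-1.4571)·0.2 = -23.3761
θ' = -1.4571 + (18.5000/2.4)·tan(0.31)·0.2 = -0.9633
v' = 18.5000 + 3.2000·0.2 = 19.1400

(-11.9802, -23.3761, -0.9633, 19.1400)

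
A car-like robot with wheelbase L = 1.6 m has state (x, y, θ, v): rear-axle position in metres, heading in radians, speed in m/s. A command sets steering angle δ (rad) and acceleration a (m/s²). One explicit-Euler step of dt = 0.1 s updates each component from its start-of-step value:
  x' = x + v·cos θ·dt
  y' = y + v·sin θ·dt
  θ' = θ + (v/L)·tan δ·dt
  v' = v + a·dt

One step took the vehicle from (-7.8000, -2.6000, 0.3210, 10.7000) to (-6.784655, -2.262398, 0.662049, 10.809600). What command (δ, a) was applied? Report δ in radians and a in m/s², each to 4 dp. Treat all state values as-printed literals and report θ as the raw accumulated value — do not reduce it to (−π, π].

δ = 0.4716, a = 1.0960

a = (v'−v)/dt = (0.109600)/0.1 = 1.0960
Δθ = θ'−θ = 0.341049;  (v·dt/L) = 10.7000·0.1/1.6 = 0.668750
tan δ = Δθ·L/(v·dt) = 0.509980  →  δ = 0.4716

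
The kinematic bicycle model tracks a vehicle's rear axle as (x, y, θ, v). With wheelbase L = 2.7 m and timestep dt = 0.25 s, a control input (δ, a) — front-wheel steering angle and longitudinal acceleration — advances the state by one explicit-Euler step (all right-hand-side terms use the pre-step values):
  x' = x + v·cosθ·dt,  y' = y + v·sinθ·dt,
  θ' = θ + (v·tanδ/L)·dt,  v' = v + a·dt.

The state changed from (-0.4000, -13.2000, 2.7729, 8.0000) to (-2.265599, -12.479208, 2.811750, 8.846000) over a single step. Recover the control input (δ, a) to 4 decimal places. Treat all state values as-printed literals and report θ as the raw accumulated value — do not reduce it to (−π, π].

δ = 0.0524, a = 3.3840

a = (v'−v)/dt = (0.846000)/0.25 = 3.3840
Δθ = θ'−θ = 0.038850;  (v·dt/L) = 8.0000·0.25/2.7 = 0.740741
tan δ = Δθ·L/(v·dt) = 0.052448  →  δ = 0.0524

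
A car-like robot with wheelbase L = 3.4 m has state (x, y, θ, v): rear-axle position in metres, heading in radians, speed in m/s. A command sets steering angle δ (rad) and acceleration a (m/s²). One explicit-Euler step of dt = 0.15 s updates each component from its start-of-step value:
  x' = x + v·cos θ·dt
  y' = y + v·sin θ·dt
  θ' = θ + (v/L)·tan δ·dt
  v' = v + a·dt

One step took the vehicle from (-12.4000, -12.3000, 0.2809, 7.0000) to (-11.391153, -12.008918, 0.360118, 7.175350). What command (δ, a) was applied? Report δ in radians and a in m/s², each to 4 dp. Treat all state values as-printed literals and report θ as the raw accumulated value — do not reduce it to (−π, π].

δ = 0.2511, a = 1.1690

a = (v'−v)/dt = (0.175350)/0.15 = 1.1690
Δθ = θ'−θ = 0.079218;  (v·dt/L) = 7.0000·0.15/3.4 = 0.308824
tan δ = Δθ·L/(v·dt) = 0.256515  →  δ = 0.2511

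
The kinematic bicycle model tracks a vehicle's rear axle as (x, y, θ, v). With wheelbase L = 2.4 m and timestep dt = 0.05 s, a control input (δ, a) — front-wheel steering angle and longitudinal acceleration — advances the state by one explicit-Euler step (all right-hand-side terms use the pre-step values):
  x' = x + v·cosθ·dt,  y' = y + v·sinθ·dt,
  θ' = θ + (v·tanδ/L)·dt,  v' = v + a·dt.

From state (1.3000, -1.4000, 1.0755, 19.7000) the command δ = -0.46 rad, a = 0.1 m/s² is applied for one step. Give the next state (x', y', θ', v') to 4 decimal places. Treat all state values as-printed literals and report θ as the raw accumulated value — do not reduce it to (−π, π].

x' = 1.3000 + 19.7000·cos(1.0755)·0.05 = 1.7682
y' = -1.4000 + 19.7000·sin(1.0755)·0.05 = -0.5334
θ' = 1.0755 + (19.7000/2.4)·tan(-0.46)·0.05 = 0.8722
v' = 19.7000 + 0.1000·0.05 = 19.7050

(1.7682, -0.5334, 0.8722, 19.7050)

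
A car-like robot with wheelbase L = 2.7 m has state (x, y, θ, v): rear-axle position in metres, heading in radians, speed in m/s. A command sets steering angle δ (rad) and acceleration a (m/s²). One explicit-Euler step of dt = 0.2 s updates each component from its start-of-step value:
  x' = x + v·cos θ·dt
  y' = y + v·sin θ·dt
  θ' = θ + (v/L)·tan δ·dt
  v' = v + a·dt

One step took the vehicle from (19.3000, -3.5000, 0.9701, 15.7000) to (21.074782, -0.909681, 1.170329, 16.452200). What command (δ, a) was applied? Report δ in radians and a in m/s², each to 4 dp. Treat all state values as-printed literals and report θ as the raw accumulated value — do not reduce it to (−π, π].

δ = 0.1705, a = 3.7610

a = (v'−v)/dt = (0.752200)/0.2 = 3.7610
Δθ = θ'−θ = 0.200229;  (v·dt/L) = 15.7000·0.2/2.7 = 1.162963
tan δ = Δθ·L/(v·dt) = 0.172171  →  δ = 0.1705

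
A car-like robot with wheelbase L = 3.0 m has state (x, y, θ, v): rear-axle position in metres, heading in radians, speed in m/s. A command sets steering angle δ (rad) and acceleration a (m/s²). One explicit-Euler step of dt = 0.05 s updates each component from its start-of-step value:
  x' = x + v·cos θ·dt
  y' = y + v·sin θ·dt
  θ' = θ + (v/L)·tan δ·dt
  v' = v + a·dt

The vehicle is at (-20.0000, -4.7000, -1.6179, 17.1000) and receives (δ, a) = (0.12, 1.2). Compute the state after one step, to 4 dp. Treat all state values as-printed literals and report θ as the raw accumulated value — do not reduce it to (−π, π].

x' = -20.0000 + 17.1000·cos(-1.6179)·0.05 = -20.0403
y' = -4.7000 + 17.1000·sin(-1.6179)·0.05 = -5.5541
θ' = -1.6179 + (17.1000/3.0)·tan(0.12)·0.05 = -1.5835
v' = 17.1000 + 1.2000·0.05 = 17.1600

(-20.0403, -5.5541, -1.5835, 17.1600)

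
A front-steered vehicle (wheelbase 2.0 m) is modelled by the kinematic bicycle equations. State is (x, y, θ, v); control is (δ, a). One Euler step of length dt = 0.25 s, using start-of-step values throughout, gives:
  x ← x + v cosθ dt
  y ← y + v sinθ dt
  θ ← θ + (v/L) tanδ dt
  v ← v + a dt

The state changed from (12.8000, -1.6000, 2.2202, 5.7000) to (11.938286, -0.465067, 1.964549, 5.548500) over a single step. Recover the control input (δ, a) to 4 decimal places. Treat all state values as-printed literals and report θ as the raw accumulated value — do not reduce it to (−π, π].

a = (v'−v)/dt = (-0.151500)/0.25 = -0.6060
Δθ = θ'−θ = -0.255651;  (v·dt/L) = 5.7000·0.25/2.0 = 0.712500
tan δ = Δθ·L/(v·dt) = -0.358808  →  δ = -0.3445

δ = -0.3445, a = -0.6060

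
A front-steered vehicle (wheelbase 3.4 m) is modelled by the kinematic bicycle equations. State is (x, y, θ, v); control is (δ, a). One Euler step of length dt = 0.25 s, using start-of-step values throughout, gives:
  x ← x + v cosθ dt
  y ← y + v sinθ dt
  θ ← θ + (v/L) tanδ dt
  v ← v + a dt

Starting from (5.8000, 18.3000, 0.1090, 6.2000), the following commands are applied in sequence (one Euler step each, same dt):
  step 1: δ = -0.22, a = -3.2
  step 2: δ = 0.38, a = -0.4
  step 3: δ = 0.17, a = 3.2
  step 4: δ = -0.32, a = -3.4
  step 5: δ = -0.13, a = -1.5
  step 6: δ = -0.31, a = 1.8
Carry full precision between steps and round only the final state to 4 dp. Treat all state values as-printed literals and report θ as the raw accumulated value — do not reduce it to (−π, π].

after step 1 (δ=-0.22, a=-3.2): (7.340801, 18.468616, 0.007056, 5.400000)
after step 2 (δ=0.38, a=-0.4): (8.690768, 18.478141, 0.165646, 5.300000)
after step 3 (δ=0.17, a=3.2): (9.997631, 18.696620, 0.232542, 6.100000)
after step 4 (δ=-0.32, a=-3.4): (11.481584, 19.048059, 0.083904, 5.250000)
after step 5 (δ=-0.13, a=-1.5): (12.789467, 19.158054, 0.033436, 4.875000)
after step 6 (δ=-0.31, a=1.8): (14.007535, 19.198795, -0.081388, 5.325000)

(14.0075, 19.1988, -0.0814, 5.3250)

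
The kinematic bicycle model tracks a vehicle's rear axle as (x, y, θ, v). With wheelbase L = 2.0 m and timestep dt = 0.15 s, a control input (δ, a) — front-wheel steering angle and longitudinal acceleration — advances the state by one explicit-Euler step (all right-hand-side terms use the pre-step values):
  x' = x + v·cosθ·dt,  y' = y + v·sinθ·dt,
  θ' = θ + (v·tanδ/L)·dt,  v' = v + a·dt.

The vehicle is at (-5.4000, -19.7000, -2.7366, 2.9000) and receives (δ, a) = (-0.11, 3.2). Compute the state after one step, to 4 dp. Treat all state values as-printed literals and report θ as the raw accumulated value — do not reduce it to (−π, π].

(-5.7998, -19.8714, -2.7606, 3.3800)

x' = -5.4000 + 2.9000·cos(-2.7366)·0.15 = -5.7998
y' = -19.7000 + 2.9000·sin(-2.7366)·0.15 = -19.8714
θ' = -2.7366 + (2.9000/2.0)·tan(-0.11)·0.15 = -2.7606
v' = 2.9000 + 3.2000·0.15 = 3.3800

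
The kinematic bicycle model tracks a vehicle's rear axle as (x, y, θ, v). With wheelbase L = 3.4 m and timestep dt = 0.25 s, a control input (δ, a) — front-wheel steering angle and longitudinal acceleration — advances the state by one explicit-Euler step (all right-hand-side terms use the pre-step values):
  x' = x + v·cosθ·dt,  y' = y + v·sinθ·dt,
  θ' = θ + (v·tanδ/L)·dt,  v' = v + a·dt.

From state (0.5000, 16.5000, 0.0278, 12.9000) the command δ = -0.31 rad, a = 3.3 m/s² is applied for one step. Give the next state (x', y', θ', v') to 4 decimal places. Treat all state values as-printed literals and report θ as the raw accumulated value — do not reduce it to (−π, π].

(3.7238, 16.5896, -0.2760, 13.7250)

x' = 0.5000 + 12.9000·cos(0.0278)·0.25 = 3.7238
y' = 16.5000 + 12.9000·sin(0.0278)·0.25 = 16.5896
θ' = 0.0278 + (12.9000/3.4)·tan(-0.31)·0.25 = -0.2760
v' = 12.9000 + 3.3000·0.25 = 13.7250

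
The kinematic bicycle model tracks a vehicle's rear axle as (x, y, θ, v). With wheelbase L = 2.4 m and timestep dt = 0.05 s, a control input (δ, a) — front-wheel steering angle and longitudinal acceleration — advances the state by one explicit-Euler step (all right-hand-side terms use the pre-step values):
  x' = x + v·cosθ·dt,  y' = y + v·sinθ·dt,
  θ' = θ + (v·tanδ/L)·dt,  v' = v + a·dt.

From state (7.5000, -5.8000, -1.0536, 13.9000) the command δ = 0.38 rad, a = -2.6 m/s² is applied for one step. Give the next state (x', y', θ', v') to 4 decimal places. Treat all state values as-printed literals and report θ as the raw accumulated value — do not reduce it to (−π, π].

(7.8436, -6.4041, -0.9379, 13.7700)

x' = 7.5000 + 13.9000·cos(-1.0536)·0.05 = 7.8436
y' = -5.8000 + 13.9000·sin(-1.0536)·0.05 = -6.4041
θ' = -1.0536 + (13.9000/2.4)·tan(0.38)·0.05 = -0.9379
v' = 13.9000 − 2.6000·0.05 = 13.7700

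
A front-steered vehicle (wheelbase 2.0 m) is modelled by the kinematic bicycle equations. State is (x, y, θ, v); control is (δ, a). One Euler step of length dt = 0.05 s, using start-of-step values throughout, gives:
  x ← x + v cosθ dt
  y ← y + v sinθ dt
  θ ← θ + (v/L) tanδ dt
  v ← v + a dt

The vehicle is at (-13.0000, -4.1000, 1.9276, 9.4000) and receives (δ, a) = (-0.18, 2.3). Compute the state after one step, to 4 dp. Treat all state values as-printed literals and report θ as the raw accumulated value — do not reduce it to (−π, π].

x' = -13.0000 + 9.4000·cos(1.9276)·0.05 = -13.1642
y' = -4.1000 + 9.4000·sin(1.9276)·0.05 = -3.6596
θ' = 1.9276 + (9.4000/2.0)·tan(-0.18)·0.05 = 1.8848
v' = 9.4000 + 2.3000·0.05 = 9.5150

(-13.1642, -3.6596, 1.8848, 9.5150)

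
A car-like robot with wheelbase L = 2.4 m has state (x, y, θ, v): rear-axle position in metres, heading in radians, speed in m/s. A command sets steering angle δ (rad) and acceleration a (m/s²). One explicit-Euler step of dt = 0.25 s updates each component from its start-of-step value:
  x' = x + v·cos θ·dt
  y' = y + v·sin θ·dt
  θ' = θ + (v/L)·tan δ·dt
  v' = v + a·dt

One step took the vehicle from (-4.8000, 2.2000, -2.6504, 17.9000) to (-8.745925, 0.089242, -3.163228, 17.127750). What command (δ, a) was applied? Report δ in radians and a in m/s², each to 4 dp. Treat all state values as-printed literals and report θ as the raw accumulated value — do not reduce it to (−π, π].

δ = -0.2684, a = -3.0890

a = (v'−v)/dt = (-0.772250)/0.25 = -3.0890
Δθ = θ'−θ = -0.512828;  (v·dt/L) = 17.9000·0.25/2.4 = 1.864583
tan δ = Δθ·L/(v·dt) = -0.275036  →  δ = -0.2684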